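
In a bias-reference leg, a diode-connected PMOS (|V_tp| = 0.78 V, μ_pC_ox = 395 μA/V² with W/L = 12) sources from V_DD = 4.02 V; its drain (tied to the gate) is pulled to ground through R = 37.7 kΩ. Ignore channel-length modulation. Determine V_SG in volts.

With gate tied to drain, V_SG = V_SD ≥ V_SG − |V_tp|, so the device is in saturation.
k_p = μ_pC_ox · (W/L) = 4.74 mA/V².
KCL at the drain: ½ k_p (V_SG − |V_tp|)² = (V_DD − V_SG)/R.
Let x = V_SG − 0.78. Then 89.3 x² + x − 3.24 = 0, giving x = 0.185 V (positive root), so V_SG = 0.965 V.
I_D = (V_DD − V_SG)/R = (4.02 − 0.965) / 37.7 = 0.081 mA.

V_SG = 0.965 V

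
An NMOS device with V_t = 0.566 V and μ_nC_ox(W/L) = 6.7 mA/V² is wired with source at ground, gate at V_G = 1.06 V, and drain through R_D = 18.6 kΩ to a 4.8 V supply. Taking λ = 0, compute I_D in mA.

I_D = 0.254 mA

V_GS = V_G = 1.06 V, so V_ov = 1.06 − 0.566 = 0.494 V.
Assume saturation: I_D = ½ k_n V_ov² = 0.5 × 6.7 × 0.494² = 0.818 mA, giving V_DS = V_DD − I_D R_D = 4.8 − 0.818 × 18.6 = -10.4 V.
But -10.4 V < V_ov = 0.494 V, so the device is actually in triode.
In triode I_D = k_n[V_ov V_DS − ½ V_DS²] and I_D = (V_DD − V_DS)/R_D. Equating: 62.3 V_DS² − 62.56 V_DS + 4.8 = 0, giving V_DS = 0.0837 V (the root below V_ov).
I_D = (4.8 − 0.0837) / 18.6 = 0.254 mA.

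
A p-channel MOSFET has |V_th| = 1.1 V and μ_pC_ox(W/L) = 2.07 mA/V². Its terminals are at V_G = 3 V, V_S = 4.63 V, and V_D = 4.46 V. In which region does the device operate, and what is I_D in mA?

V_SG = V_S − V_G = 4.63 − 3 = 1.63 V; V_SD = V_S − V_D = 4.63 − 4.46 = 0.17 V.
V_ov = V_SG − |V_th| = 1.63 − 1.1 = 0.53 V.
Since V_SD = 0.17 V < V_ov = 0.53 V, the device is in the triode region.
I_D = k_p [V_ov · V_SD − ½ V_SD²] = 2.07 × [0.53 × 0.17 − 0.5 × 0.17²] = 0.157 mA.

Triode; I_D = 0.157 mA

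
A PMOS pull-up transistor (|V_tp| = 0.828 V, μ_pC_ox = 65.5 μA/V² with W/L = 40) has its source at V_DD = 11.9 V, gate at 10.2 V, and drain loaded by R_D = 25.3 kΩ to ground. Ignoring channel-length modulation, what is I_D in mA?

V_SG = V_DD − V_G = 11.9 − 10.2 = 1.7 V, so V_ov = 1.7 − 0.828 = 0.872 V.
k_p = μ_pC_ox · (W/L) = 2.62 mA/V².
Assume saturation: I_D = ½ k_p V_ov² = 0.5 × 2.62 × 0.872² = 0.996 mA, giving V_SD = V_DD − I_D R_D = 11.9 − 0.996 × 25.3 = -13.3 V.
But -13.3 V < V_ov = 0.872 V, so the device is actually in triode.
In triode I_D = k_p[V_ov V_SD − ½ V_SD²] and I_D = (V_DD − V_SD)/R_D. Equating: 33.1 V_SD² − 58.8 V_SD + 11.9 = 0, giving V_SD = 0.233 V (the root below V_ov).
I_D = (11.9 − 0.233) / 25.3 = 0.461 mA.

I_D = 0.461 mA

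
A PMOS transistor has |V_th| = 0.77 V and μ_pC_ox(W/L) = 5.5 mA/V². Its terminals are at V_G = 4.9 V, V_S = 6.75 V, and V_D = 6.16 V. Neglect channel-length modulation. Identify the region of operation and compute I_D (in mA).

V_SG = V_S − V_G = 6.75 − 4.9 = 1.85 V; V_SD = V_S − V_D = 6.75 − 6.16 = 0.59 V.
V_ov = V_SG − |V_th| = 1.85 − 0.77 = 1.08 V.
Since V_SD = 0.59 V < V_ov = 1.08 V, the device is in the triode region.
I_D = k_p [V_ov · V_SD − ½ V_SD²] = 5.5 × [1.08 × 0.59 − 0.5 × 0.59²] = 2.55 mA.

Triode; I_D = 2.55 mA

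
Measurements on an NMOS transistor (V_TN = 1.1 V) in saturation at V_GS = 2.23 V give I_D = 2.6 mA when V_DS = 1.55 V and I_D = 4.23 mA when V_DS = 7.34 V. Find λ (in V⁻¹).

λ = 0.130 V⁻¹

With V_GS fixed, I_D ∝ (1 + λ V_DS) in saturation, so I_D2/I_D1 = (1 + λ V_DS2)/(1 + λ V_DS1).
4.23/2.6 = 1.627 = (1 + 7.34 λ)/(1 + 1.55 λ).
Solving: λ (I_D1 V_DS2 − I_D2 V_DS1) = I_D2 − I_D1, so λ = (4.23 − 2.6) / (2.6 × 7.34 − 4.23 × 1.55) = 1.63 / 12.5 = 0.13 V⁻¹.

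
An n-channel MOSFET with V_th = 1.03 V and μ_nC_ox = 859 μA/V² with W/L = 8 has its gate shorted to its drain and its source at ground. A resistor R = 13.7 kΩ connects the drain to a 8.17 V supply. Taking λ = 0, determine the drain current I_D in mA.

I_D = 0.494 mA

With gate tied to drain, V_GS = V_DS ≥ V_GS − V_th, so the device is in saturation.
k_n = μ_nC_ox · (W/L) = 6.872 mA/V².
KCL at the drain: ½ k_n (V_GS − V_th)² = (V_DD − V_GS)/R.
Let x = V_GS − 1.03. Then 47.1 x² + x − 7.14 = 0, giving x = 0.379 V (positive root), so V_GS = 1.41 V.
I_D = (V_DD − V_GS)/R = (8.17 − 1.41) / 13.7 = 0.494 mA.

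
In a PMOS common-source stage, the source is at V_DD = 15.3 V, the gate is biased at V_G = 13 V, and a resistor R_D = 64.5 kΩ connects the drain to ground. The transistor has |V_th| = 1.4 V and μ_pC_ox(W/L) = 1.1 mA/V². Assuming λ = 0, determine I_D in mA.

V_SG = V_DD − V_G = 15.3 − 13 = 2.3 V, so V_ov = 2.3 − 1.4 = 0.9 V.
Assume saturation: I_D = ½ k_p V_ov² = 0.5 × 1.1 × 0.9² = 0.446 mA, giving V_SD = V_DD − I_D R_D = 15.3 − 0.446 × 64.5 = -13.4 V.
But -13.4 V < V_ov = 0.9 V, so the device is actually in triode.
In triode I_D = k_p[V_ov V_SD − ½ V_SD²] and I_D = (V_DD − V_SD)/R_D. Equating: 35.5 V_SD² − 64.86 V_SD + 15.3 = 0, giving V_SD = 0.278 V (the root below V_ov).
I_D = (15.3 − 0.278) / 64.5 = 0.233 mA.

I_D = 0.233 mA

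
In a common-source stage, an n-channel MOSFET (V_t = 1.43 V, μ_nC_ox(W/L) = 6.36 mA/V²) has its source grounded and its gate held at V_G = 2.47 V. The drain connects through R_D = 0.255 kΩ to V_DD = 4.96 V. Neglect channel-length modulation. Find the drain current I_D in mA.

I_D = 3.44 mA

V_GS = V_G = 2.47 V, so V_ov = 2.47 − 1.43 = 1.04 V.
Assume saturation: I_D = ½ k_n V_ov² = 0.5 × 6.36 × 1.04² = 3.44 mA, giving V_DS = V_DD − I_D R_D = 4.96 − 3.44 × 0.255 = 4.08 V.
V_DS = 4.08 V ≥ V_ov = 1.04 V, confirming saturation.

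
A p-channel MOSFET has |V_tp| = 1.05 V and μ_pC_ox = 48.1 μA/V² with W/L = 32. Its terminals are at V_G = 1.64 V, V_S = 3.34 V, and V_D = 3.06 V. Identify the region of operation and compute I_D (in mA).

Triode; I_D = 0.220 mA

V_SG = V_S − V_G = 3.34 − 1.64 = 1.7 V; V_SD = V_S − V_D = 3.34 − 3.06 = 0.28 V.
k_p = μ_pC_ox · (W/L) = 1.539 mA/V².
V_ov = V_SG − |V_tp| = 1.7 − 1.05 = 0.65 V.
Since V_SD = 0.28 V < V_ov = 0.65 V, the device is in the triode region.
I_D = k_p [V_ov · V_SD − ½ V_SD²] = 1.539 × [0.65 × 0.28 − 0.5 × 0.28²] = 0.22 mA.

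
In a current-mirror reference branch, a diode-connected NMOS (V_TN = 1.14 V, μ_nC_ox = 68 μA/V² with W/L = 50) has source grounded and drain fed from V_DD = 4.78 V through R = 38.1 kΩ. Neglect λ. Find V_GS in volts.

With gate tied to drain, V_GS = V_DS ≥ V_GS − V_TN, so the device is in saturation.
k_n = μ_nC_ox · (W/L) = 3.4 mA/V².
KCL at the drain: ½ k_n (V_GS − V_TN)² = (V_DD − V_GS)/R.
Let x = V_GS − 1.14. Then 64.8 x² + x − 3.64 = 0, giving x = 0.229 V (positive root), so V_GS = 1.37 V.
I_D = (V_DD − V_GS)/R = (4.78 − 1.37) / 38.1 = 0.0895 mA.

V_GS = 1.37 V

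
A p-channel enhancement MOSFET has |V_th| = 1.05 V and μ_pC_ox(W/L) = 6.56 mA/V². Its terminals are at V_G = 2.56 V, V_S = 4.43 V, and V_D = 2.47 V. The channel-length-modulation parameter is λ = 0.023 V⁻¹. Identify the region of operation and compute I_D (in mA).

V_SG = V_S − V_G = 4.43 − 2.56 = 1.87 V; V_SD = V_S − V_D = 4.43 − 2.47 = 1.96 V.
V_ov = V_SG − |V_th| = 1.87 − 1.05 = 0.82 V.
Since V_SD = 1.96 V ≥ V_ov = 0.82 V, the device is in saturation.
I_D = ½ k_p V_ov² (1 + λ V_SD) = 0.5 × 6.56 × 0.82² × (1 + 0.023 × 1.96) = 2.3 mA.

Saturation; I_D = 2.30 mA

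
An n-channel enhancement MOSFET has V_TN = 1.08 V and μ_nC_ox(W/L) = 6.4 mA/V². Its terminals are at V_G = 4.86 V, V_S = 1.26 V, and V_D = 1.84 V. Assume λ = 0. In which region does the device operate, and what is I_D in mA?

V_GS = V_G − V_S = 4.86 − 1.26 = 3.6 V; V_DS = V_D − V_S = 1.84 − 1.26 = 0.58 V.
V_ov = V_GS − V_TN = 3.6 − 1.08 = 2.52 V.
Since V_DS = 0.58 V < V_ov = 2.52 V, the device is in the triode region.
I_D = k_n [V_ov · V_DS − ½ V_DS²] = 6.4 × [2.52 × 0.58 − 0.5 × 0.58²] = 8.28 mA.

Triode; I_D = 8.28 mA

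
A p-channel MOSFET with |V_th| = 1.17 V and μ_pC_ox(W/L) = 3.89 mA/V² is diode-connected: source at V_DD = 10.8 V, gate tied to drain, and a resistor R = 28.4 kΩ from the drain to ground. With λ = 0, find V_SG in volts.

V_SG = 1.58 V

With gate tied to drain, V_SG = V_SD ≥ V_SG − |V_th|, so the device is in saturation.
KCL at the drain: ½ k_p (V_SG − |V_th|)² = (V_DD − V_SG)/R.
Let x = V_SG − 1.17. Then 55.2 x² + x − 9.63 = 0, giving x = 0.409 V (positive root), so V_SG = 1.58 V.
I_D = (V_DD − V_SG)/R = (10.8 − 1.58) / 28.4 = 0.325 mA.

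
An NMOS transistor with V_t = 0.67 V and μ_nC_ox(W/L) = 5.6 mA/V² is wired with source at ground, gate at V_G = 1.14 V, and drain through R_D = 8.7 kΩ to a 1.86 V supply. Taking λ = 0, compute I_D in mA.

I_D = 0.204 mA

V_GS = V_G = 1.14 V, so V_ov = 1.14 − 0.67 = 0.47 V.
Assume saturation: I_D = ½ k_n V_ov² = 0.5 × 5.6 × 0.47² = 0.619 mA, giving V_DS = V_DD − I_D R_D = 1.86 − 0.619 × 8.7 = -3.52 V.
But -3.52 V < V_ov = 0.47 V, so the device is actually in triode.
In triode I_D = k_n[V_ov V_DS − ½ V_DS²] and I_D = (V_DD − V_DS)/R_D. Equating: 24.4 V_DS² − 23.9 V_DS + 1.86 = 0, giving V_DS = 0.0852 V (the root below V_ov).
I_D = (1.86 − 0.0852) / 8.7 = 0.204 mA.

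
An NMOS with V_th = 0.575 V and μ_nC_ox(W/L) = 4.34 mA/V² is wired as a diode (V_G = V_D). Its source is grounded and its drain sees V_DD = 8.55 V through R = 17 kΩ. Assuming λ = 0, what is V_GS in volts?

With gate tied to drain, V_GS = V_DS ≥ V_GS − V_th, so the device is in saturation.
KCL at the drain: ½ k_n (V_GS − V_th)² = (V_DD − V_GS)/R.
Let x = V_GS − 0.575. Then 36.9 x² + x − 7.975 = 0, giving x = 0.452 V (positive root), so V_GS = 1.03 V.
I_D = (V_DD − V_GS)/R = (8.55 − 1.03) / 17 = 0.443 mA.

V_GS = 1.03 V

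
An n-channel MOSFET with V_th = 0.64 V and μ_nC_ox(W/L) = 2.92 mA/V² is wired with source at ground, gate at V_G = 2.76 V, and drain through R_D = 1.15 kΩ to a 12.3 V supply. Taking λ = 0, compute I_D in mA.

I_D = 6.56 mA

V_GS = V_G = 2.76 V, so V_ov = 2.76 − 0.64 = 2.12 V.
Assume saturation: I_D = ½ k_n V_ov² = 0.5 × 2.92 × 2.12² = 6.56 mA, giving V_DS = V_DD − I_D R_D = 12.3 − 6.56 × 1.15 = 4.75 V.
V_DS = 4.75 V ≥ V_ov = 2.12 V, confirming saturation.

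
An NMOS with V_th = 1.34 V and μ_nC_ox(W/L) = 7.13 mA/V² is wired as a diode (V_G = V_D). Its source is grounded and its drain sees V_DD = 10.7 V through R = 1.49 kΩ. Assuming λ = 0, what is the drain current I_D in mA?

I_D = 5.45 mA

With gate tied to drain, V_GS = V_DS ≥ V_GS − V_th, so the device is in saturation.
KCL at the drain: ½ k_n (V_GS − V_th)² = (V_DD − V_GS)/R.
Let x = V_GS − 1.34. Then 5.31 x² + x − 9.36 = 0, giving x = 1.24 V (positive root), so V_GS = 2.58 V.
I_D = (V_DD − V_GS)/R = (10.7 − 2.58) / 1.49 = 5.45 mA.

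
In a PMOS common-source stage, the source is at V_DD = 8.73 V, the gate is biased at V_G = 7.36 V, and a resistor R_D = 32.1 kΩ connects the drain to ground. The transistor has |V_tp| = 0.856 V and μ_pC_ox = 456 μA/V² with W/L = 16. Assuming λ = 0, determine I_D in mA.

I_D = 0.270 mA

V_SG = V_DD − V_G = 8.73 − 7.36 = 1.37 V, so V_ov = 1.37 − 0.856 = 0.514 V.
k_p = μ_pC_ox · (W/L) = 7.296 mA/V².
Assume saturation: I_D = ½ k_p V_ov² = 0.5 × 7.296 × 0.514² = 0.964 mA, giving V_SD = V_DD − I_D R_D = 8.73 − 0.964 × 32.1 = -22.2 V.
But -22.2 V < V_ov = 0.514 V, so the device is actually in triode.
In triode I_D = k_p[V_ov V_SD − ½ V_SD²] and I_D = (V_DD − V_SD)/R_D. Equating: 117 V_SD² − 121.4 V_SD + 8.73 = 0, giving V_SD = 0.0778 V (the root below V_ov).
I_D = (8.73 − 0.0778) / 32.1 = 0.27 mA.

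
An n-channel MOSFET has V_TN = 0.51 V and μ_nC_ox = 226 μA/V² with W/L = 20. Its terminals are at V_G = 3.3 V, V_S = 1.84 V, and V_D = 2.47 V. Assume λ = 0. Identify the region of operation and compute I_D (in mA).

V_GS = V_G − V_S = 3.3 − 1.84 = 1.46 V; V_DS = V_D − V_S = 2.47 − 1.84 = 0.63 V.
k_n = μ_nC_ox · (W/L) = 4.52 mA/V².
V_ov = V_GS − V_TN = 1.46 − 0.51 = 0.95 V.
Since V_DS = 0.63 V < V_ov = 0.95 V, the device is in the triode region.
I_D = k_n [V_ov · V_DS − ½ V_DS²] = 4.52 × [0.95 × 0.63 − 0.5 × 0.63²] = 1.81 mA.

Triode; I_D = 1.81 mA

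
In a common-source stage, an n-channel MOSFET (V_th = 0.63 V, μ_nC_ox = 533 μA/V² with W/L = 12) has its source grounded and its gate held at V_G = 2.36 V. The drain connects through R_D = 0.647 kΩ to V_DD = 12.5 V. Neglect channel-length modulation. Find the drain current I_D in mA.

V_GS = V_G = 2.36 V, so V_ov = 2.36 − 0.63 = 1.73 V.
k_n = μ_nC_ox · (W/L) = 6.396 mA/V².
Assume saturation: I_D = ½ k_n V_ov² = 0.5 × 6.396 × 1.73² = 9.57 mA, giving V_DS = V_DD − I_D R_D = 12.5 − 9.57 × 0.647 = 6.31 V.
V_DS = 6.31 V ≥ V_ov = 1.73 V, confirming saturation.

I_D = 9.57 mA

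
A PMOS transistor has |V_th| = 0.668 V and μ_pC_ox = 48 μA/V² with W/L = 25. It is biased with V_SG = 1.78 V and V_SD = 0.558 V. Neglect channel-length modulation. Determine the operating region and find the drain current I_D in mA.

k_p = μ_pC_ox · (W/L) = 1.2 mA/V².
V_ov = V_SG − |V_th| = 1.78 − 0.668 = 1.11 V.
Since V_SD = 0.558 V < V_ov = 1.11 V, the device is in the triode region.
I_D = k_p [V_ov · V_SD − ½ V_SD²] = 1.2 × [1.11 × 0.558 − 0.5 × 0.558²] = 0.558 mA.

Triode; I_D = 0.558 mA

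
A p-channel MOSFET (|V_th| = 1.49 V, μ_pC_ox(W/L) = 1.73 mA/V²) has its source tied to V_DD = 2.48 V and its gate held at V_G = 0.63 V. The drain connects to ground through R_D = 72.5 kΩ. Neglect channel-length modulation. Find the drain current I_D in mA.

V_SG = V_DD − V_G = 2.48 − 0.63 = 1.85 V, so V_ov = 1.85 − 1.49 = 0.36 V.
Assume saturation: I_D = ½ k_p V_ov² = 0.5 × 1.73 × 0.36² = 0.112 mA, giving V_SD = V_DD − I_D R_D = 2.48 − 0.112 × 72.5 = -5.65 V.
But -5.65 V < V_ov = 0.36 V, so the device is actually in triode.
In triode I_D = k_p[V_ov V_SD − ½ V_SD²] and I_D = (V_DD − V_SD)/R_D. Equating: 62.7 V_SD² − 46.15 V_SD + 2.48 = 0, giving V_SD = 0.0584 V (the root below V_ov).
I_D = (2.48 − 0.0584) / 72.5 = 0.0334 mA.

I_D = 0.0334 mA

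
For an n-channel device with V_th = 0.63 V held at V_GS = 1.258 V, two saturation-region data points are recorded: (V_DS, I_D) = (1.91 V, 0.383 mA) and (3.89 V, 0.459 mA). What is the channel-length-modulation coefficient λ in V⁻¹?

λ = 0.124 V⁻¹

With V_GS fixed, I_D ∝ (1 + λ V_DS) in saturation, so I_D2/I_D1 = (1 + λ V_DS2)/(1 + λ V_DS1).
0.459/0.383 = 1.198 = (1 + 3.89 λ)/(1 + 1.91 λ).
Solving: λ (I_D1 V_DS2 − I_D2 V_DS1) = I_D2 − I_D1, so λ = (0.459 − 0.383) / (0.383 × 3.89 − 0.459 × 1.91) = 0.076 / 0.613 = 0.124 V⁻¹.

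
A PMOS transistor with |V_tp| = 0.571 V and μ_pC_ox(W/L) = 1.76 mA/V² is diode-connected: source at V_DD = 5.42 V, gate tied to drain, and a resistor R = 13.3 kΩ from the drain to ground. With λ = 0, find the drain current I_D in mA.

I_D = 0.319 mA

With gate tied to drain, V_SG = V_SD ≥ V_SG − |V_tp|, so the device is in saturation.
KCL at the drain: ½ k_p (V_SG − |V_tp|)² = (V_DD − V_SG)/R.
Let x = V_SG − 0.571. Then 11.7 x² + x − 4.849 = 0, giving x = 0.602 V (positive root), so V_SG = 1.17 V.
I_D = (V_DD − V_SG)/R = (5.42 − 1.17) / 13.3 = 0.319 mA.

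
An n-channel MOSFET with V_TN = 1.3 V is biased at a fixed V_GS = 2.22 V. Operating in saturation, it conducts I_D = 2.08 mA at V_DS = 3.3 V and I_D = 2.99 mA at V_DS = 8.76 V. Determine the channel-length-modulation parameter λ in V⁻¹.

λ = 0.109 V⁻¹

With V_GS fixed, I_D ∝ (1 + λ V_DS) in saturation, so I_D2/I_D1 = (1 + λ V_DS2)/(1 + λ V_DS1).
2.99/2.08 = 1.438 = (1 + 8.76 λ)/(1 + 3.3 λ).
Solving: λ (I_D1 V_DS2 − I_D2 V_DS1) = I_D2 − I_D1, so λ = (2.99 − 2.08) / (2.08 × 8.76 − 2.99 × 3.3) = 0.91 / 8.35 = 0.109 V⁻¹.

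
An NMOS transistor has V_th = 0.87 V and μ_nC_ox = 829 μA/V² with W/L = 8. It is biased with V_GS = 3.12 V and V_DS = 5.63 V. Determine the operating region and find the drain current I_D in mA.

k_n = μ_nC_ox · (W/L) = 6.632 mA/V².
V_ov = V_GS − V_th = 3.12 − 0.87 = 2.25 V.
Since V_DS = 5.63 V ≥ V_ov = 2.25 V, the device is in saturation.
I_D = ½ k_n V_ov² = 0.5 × 6.632 × 2.25² = 16.8 mA.

Saturation; I_D = 16.8 mA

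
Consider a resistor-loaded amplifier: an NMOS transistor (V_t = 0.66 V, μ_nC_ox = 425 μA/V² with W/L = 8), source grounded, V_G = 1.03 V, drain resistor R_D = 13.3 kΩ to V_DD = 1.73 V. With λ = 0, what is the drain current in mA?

V_GS = V_G = 1.03 V, so V_ov = 1.03 − 0.66 = 0.37 V.
k_n = μ_nC_ox · (W/L) = 3.4 mA/V².
Assume saturation: I_D = ½ k_n V_ov² = 0.5 × 3.4 × 0.37² = 0.233 mA, giving V_DS = V_DD − I_D R_D = 1.73 − 0.233 × 13.3 = -1.37 V.
But -1.37 V < V_ov = 0.37 V, so the device is actually in triode.
In triode I_D = k_n[V_ov V_DS − ½ V_DS²] and I_D = (V_DD − V_DS)/R_D. Equating: 22.6 V_DS² − 17.73 V_DS + 1.73 = 0, giving V_DS = 0.114 V (the root below V_ov).
I_D = (1.73 − 0.114) / 13.3 = 0.121 mA.

I_D = 0.121 mA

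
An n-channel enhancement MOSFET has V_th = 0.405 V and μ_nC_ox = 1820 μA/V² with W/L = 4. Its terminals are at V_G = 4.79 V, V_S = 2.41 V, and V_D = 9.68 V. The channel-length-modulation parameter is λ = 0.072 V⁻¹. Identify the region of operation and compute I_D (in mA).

Saturation; I_D = 21.6 mA

V_GS = V_G − V_S = 4.79 − 2.41 = 2.38 V; V_DS = V_D − V_S = 9.68 − 2.41 = 7.27 V.
k_n = μ_nC_ox · (W/L) = 7.28 mA/V².
V_ov = V_GS − V_th = 2.38 − 0.405 = 1.97 V.
Since V_DS = 7.27 V ≥ V_ov = 1.97 V, the device is in saturation.
I_D = ½ k_n V_ov² (1 + λ V_DS) = 0.5 × 7.28 × 1.97² × (1 + 0.072 × 7.27) = 21.6 mA.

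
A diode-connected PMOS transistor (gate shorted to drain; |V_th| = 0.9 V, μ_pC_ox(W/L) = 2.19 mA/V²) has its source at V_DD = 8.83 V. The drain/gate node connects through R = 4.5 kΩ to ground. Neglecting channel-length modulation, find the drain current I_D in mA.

I_D = 1.50 mA

With gate tied to drain, V_SG = V_SD ≥ V_SG − |V_th|, so the device is in saturation.
KCL at the drain: ½ k_p (V_SG − |V_th|)² = (V_DD − V_SG)/R.
Let x = V_SG − 0.9. Then 4.93 x² + x − 7.93 = 0, giving x = 1.17 V (positive root), so V_SG = 2.07 V.
I_D = (V_DD − V_SG)/R = (8.83 − 2.07) / 4.5 = 1.5 mA.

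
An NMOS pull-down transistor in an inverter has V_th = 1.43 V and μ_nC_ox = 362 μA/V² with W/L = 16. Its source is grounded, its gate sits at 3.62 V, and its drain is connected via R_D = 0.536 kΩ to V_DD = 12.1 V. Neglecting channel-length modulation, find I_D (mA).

I_D = 13.9 mA

V_GS = V_G = 3.62 V, so V_ov = 3.62 − 1.43 = 2.19 V.
k_n = μ_nC_ox · (W/L) = 5.792 mA/V².
Assume saturation: I_D = ½ k_n V_ov² = 0.5 × 5.792 × 2.19² = 13.9 mA, giving V_DS = V_DD − I_D R_D = 12.1 − 13.9 × 0.536 = 4.66 V.
V_DS = 4.66 V ≥ V_ov = 2.19 V, confirming saturation.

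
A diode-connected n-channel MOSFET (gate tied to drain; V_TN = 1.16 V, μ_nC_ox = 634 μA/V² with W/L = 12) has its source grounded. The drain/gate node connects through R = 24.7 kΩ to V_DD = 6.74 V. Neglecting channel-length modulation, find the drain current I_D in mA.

With gate tied to drain, V_GS = V_DS ≥ V_GS − V_TN, so the device is in saturation.
k_n = μ_nC_ox · (W/L) = 7.608 mA/V².
KCL at the drain: ½ k_n (V_GS − V_TN)² = (V_DD − V_GS)/R.
Let x = V_GS − 1.16. Then 94 x² + x − 5.58 = 0, giving x = 0.238 V (positive root), so V_GS = 1.4 V.
I_D = (V_DD − V_GS)/R = (6.74 − 1.4) / 24.7 = 0.216 mA.

I_D = 0.216 mA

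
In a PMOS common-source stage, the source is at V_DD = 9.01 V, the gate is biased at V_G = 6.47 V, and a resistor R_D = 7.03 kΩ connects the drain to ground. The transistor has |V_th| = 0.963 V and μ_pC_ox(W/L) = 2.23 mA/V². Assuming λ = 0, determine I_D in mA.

V_SG = V_DD − V_G = 9.01 − 6.47 = 2.54 V, so V_ov = 2.54 − 0.963 = 1.58 V.
Assume saturation: I_D = ½ k_p V_ov² = 0.5 × 2.23 × 1.58² = 2.77 mA, giving V_SD = V_DD − I_D R_D = 9.01 − 2.77 × 7.03 = -10.5 V.
But -10.5 V < V_ov = 1.58 V, so the device is actually in triode.
In triode I_D = k_p[V_ov V_SD − ½ V_SD²] and I_D = (V_DD − V_SD)/R_D. Equating: 7.84 V_SD² − 25.72 V_SD + 9.01 = 0, giving V_SD = 0.399 V (the root below V_ov).
I_D = (9.01 − 0.399) / 7.03 = 1.22 mA.

I_D = 1.22 mA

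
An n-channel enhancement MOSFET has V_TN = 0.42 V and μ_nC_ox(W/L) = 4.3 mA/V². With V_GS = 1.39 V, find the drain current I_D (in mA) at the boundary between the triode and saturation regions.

At the boundary V_DS = V_ov = V_GS − V_TN = 1.39 − 0.42 = 0.97 V.
I_D = ½ k_n V_ov² = 0.5 × 4.3 × 0.97² = 2.02 mA.

I_D = 2.02 mA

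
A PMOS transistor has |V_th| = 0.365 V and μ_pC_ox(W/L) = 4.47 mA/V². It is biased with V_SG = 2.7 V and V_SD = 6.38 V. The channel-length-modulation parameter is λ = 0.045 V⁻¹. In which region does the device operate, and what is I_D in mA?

V_ov = V_SG − |V_th| = 2.7 − 0.365 = 2.33 V.
Since V_SD = 6.38 V ≥ V_ov = 2.33 V, the device is in saturation.
I_D = ½ k_p V_ov² (1 + λ V_SD) = 0.5 × 4.47 × 2.33² × (1 + 0.045 × 6.38) = 15.7 mA.

Saturation; I_D = 15.7 mA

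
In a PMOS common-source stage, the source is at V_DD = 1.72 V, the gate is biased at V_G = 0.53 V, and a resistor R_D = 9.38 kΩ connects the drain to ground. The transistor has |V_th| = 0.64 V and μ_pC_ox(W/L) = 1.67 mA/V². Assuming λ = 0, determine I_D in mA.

V_SG = V_DD − V_G = 1.72 − 0.53 = 1.19 V, so V_ov = 1.19 − 0.64 = 0.55 V.
Assume saturation: I_D = ½ k_p V_ov² = 0.5 × 1.67 × 0.55² = 0.253 mA, giving V_SD = V_DD − I_D R_D = 1.72 − 0.253 × 9.38 = -0.649 V.
But -0.649 V < V_ov = 0.55 V, so the device is actually in triode.
In triode I_D = k_p[V_ov V_SD − ½ V_SD²] and I_D = (V_DD − V_SD)/R_D. Equating: 7.83 V_SD² − 9.616 V_SD + 1.72 = 0, giving V_SD = 0.217 V (the root below V_ov).
I_D = (1.72 − 0.217) / 9.38 = 0.16 mA.

I_D = 0.160 mA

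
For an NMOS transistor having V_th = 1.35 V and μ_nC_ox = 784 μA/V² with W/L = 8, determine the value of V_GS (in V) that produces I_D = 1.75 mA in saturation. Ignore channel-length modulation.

k_n = μ_nC_ox · (W/L) = 6.272 mA/V².
In saturation I_D = ½ k_n (V_GS − V_th)², so V_GS − V_th = √(2 I_D / k_n) = √(2 × 1.75 / 6.272) = 0.747 V.
V_GS = 1.35 + 0.747 = 2.1 V.

V_GS = 2.10 V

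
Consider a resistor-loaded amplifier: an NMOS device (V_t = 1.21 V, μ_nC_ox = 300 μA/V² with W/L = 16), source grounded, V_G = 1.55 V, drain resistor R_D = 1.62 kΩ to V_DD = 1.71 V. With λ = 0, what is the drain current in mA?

V_GS = V_G = 1.55 V, so V_ov = 1.55 − 1.21 = 0.34 V.
k_n = μ_nC_ox · (W/L) = 4.8 mA/V².
Assume saturation: I_D = ½ k_n V_ov² = 0.5 × 4.8 × 0.34² = 0.277 mA, giving V_DS = V_DD − I_D R_D = 1.71 − 0.277 × 1.62 = 1.26 V.
V_DS = 1.26 V ≥ V_ov = 0.34 V, confirming saturation.

I_D = 0.277 mA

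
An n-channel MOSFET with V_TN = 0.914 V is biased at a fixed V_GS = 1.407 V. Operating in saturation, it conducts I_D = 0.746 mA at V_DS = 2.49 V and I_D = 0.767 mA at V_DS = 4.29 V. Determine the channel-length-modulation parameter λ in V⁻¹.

λ = 0.0163 V⁻¹

With V_GS fixed, I_D ∝ (1 + λ V_DS) in saturation, so I_D2/I_D1 = (1 + λ V_DS2)/(1 + λ V_DS1).
0.767/0.746 = 1.028 = (1 + 4.29 λ)/(1 + 2.49 λ).
Solving: λ (I_D1 V_DS2 − I_D2 V_DS1) = I_D2 − I_D1, so λ = (0.767 − 0.746) / (0.746 × 4.29 − 0.767 × 2.49) = 0.021 / 1.29 = 0.0163 V⁻¹.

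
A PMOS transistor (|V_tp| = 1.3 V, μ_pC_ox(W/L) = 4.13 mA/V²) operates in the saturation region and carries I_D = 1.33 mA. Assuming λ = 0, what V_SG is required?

V_SG = 2.10 V

In saturation I_D = ½ k_p (V_SG − |V_tp|)², so V_SG − |V_tp| = √(2 I_D / k_p) = √(2 × 1.33 / 4.13) = 0.803 V.
V_SG = 1.3 + 0.803 = 2.1 V.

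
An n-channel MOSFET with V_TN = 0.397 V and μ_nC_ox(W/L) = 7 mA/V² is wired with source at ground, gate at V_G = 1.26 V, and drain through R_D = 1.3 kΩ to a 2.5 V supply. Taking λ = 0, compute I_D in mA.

I_D = 1.66 mA

V_GS = V_G = 1.26 V, so V_ov = 1.26 − 0.397 = 0.863 V.
Assume saturation: I_D = ½ k_n V_ov² = 0.5 × 7 × 0.863² = 2.61 mA, giving V_DS = V_DD − I_D R_D = 2.5 − 2.61 × 1.3 = -0.889 V.
But -0.889 V < V_ov = 0.863 V, so the device is actually in triode.
In triode I_D = k_n[V_ov V_DS − ½ V_DS²] and I_D = (V_DD − V_DS)/R_D. Equating: 4.55 V_DS² − 8.853 V_DS + 2.5 = 0, giving V_DS = 0.343 V (the root below V_ov).
I_D = (2.5 − 0.343) / 1.3 = 1.66 mA.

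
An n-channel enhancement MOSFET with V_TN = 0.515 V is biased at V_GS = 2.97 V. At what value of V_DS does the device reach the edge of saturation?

The boundary between triode and saturation is V_DS = V_GS − V_TN = V_ov.
V_ov = 2.97 − 0.515 = 2.46 V.

V_DS,sat = 2.46 V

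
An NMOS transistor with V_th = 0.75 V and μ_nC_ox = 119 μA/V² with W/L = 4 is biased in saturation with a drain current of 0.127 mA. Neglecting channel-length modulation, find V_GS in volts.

V_GS = 1.48 V

k_n = μ_nC_ox · (W/L) = 0.476 mA/V².
In saturation I_D = ½ k_n (V_GS − V_th)², so V_GS − V_th = √(2 I_D / k_n) = √(2 × 0.127 / 0.476) = 0.73 V.
V_GS = 0.75 + 0.73 = 1.48 V.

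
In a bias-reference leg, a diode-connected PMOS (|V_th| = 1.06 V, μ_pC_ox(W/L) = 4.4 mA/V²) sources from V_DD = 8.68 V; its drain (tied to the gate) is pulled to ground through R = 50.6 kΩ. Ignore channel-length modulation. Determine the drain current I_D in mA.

I_D = 0.146 mA

With gate tied to drain, V_SG = V_SD ≥ V_SG − |V_th|, so the device is in saturation.
KCL at the drain: ½ k_p (V_SG − |V_th|)² = (V_DD − V_SG)/R.
Let x = V_SG − 1.06. Then 111 x² + x − 7.62 = 0, giving x = 0.257 V (positive root), so V_SG = 1.32 V.
I_D = (V_DD − V_SG)/R = (8.68 − 1.32) / 50.6 = 0.146 mA.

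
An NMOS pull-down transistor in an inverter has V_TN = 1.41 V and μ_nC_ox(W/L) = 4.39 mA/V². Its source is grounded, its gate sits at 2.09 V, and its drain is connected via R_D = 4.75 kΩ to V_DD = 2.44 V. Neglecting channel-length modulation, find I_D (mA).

I_D = 0.475 mA

V_GS = V_G = 2.09 V, so V_ov = 2.09 − 1.41 = 0.68 V.
Assume saturation: I_D = ½ k_n V_ov² = 0.5 × 4.39 × 0.68² = 1.01 mA, giving V_DS = V_DD − I_D R_D = 2.44 − 1.01 × 4.75 = -2.38 V.
But -2.38 V < V_ov = 0.68 V, so the device is actually in triode.
In triode I_D = k_n[V_ov V_DS − ½ V_DS²] and I_D = (V_DD − V_DS)/R_D. Equating: 10.4 V_DS² − 15.18 V_DS + 2.44 = 0, giving V_DS = 0.184 V (the root below V_ov).
I_D = (2.44 − 0.184) / 4.75 = 0.475 mA.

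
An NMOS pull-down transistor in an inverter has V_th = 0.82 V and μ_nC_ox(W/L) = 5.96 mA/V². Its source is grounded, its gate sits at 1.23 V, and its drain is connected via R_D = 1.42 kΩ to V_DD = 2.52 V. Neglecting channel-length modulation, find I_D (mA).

V_GS = V_G = 1.23 V, so V_ov = 1.23 − 0.82 = 0.41 V.
Assume saturation: I_D = ½ k_n V_ov² = 0.5 × 5.96 × 0.41² = 0.501 mA, giving V_DS = V_DD − I_D R_D = 2.52 − 0.501 × 1.42 = 1.81 V.
V_DS = 1.81 V ≥ V_ov = 0.41 V, confirming saturation.

I_D = 0.501 mA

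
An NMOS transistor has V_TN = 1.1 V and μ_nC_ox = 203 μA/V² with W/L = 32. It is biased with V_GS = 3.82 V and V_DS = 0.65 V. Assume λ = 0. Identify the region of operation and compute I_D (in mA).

k_n = μ_nC_ox · (W/L) = 6.496 mA/V².
V_ov = V_GS − V_TN = 3.82 − 1.1 = 2.72 V.
Since V_DS = 0.65 V < V_ov = 2.72 V, the device is in the triode region.
I_D = k_n [V_ov · V_DS − ½ V_DS²] = 6.496 × [2.72 × 0.65 − 0.5 × 0.65²] = 10.1 mA.

Triode; I_D = 10.1 mA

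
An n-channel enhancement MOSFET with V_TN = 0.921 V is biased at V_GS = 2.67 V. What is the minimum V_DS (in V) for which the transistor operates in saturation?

The boundary between triode and saturation is V_DS = V_GS − V_TN = V_ov.
V_ov = 2.67 − 0.921 = 1.75 V.

V_DS,sat = 1.75 V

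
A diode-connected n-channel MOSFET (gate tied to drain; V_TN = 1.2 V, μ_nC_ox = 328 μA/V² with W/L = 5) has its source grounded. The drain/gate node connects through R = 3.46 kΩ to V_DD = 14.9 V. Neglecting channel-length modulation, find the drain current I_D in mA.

I_D = 3.37 mA

With gate tied to drain, V_GS = V_DS ≥ V_GS − V_TN, so the device is in saturation.
k_n = μ_nC_ox · (W/L) = 1.64 mA/V².
KCL at the drain: ½ k_n (V_GS − V_TN)² = (V_DD − V_GS)/R.
Let x = V_GS − 1.2. Then 2.84 x² + x − 13.7 = 0, giving x = 2.03 V (positive root), so V_GS = 3.23 V.
I_D = (V_DD − V_GS)/R = (14.9 − 3.23) / 3.46 = 3.37 mA.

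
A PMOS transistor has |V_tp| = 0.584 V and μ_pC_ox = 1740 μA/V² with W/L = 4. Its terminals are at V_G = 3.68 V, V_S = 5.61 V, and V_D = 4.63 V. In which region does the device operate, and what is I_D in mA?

V_SG = V_S − V_G = 5.61 − 3.68 = 1.93 V; V_SD = V_S − V_D = 5.61 − 4.63 = 0.98 V.
k_p = μ_pC_ox · (W/L) = 6.96 mA/V².
V_ov = V_SG − |V_tp| = 1.93 − 0.584 = 1.35 V.
Since V_SD = 0.98 V < V_ov = 1.35 V, the device is in the triode region.
I_D = k_p [V_ov · V_SD − ½ V_SD²] = 6.96 × [1.35 × 0.98 − 0.5 × 0.98²] = 5.84 mA.

Triode; I_D = 5.84 mA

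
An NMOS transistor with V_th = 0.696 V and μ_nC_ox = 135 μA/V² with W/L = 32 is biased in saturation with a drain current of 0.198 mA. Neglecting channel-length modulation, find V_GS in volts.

k_n = μ_nC_ox · (W/L) = 4.32 mA/V².
In saturation I_D = ½ k_n (V_GS − V_th)², so V_GS − V_th = √(2 I_D / k_n) = √(2 × 0.198 / 4.32) = 0.303 V.
V_GS = 0.696 + 0.303 = 0.999 V.

V_GS = 0.999 V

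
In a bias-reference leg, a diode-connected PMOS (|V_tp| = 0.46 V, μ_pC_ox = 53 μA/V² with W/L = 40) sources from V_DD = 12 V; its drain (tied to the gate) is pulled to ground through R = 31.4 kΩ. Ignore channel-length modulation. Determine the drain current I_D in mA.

With gate tied to drain, V_SG = V_SD ≥ V_SG − |V_tp|, so the device is in saturation.
k_p = μ_pC_ox · (W/L) = 2.12 mA/V².
KCL at the drain: ½ k_p (V_SG − |V_tp|)² = (V_DD − V_SG)/R.
Let x = V_SG − 0.46. Then 33.3 x² + x − 11.54 = 0, giving x = 0.574 V (positive root), so V_SG = 1.03 V.
I_D = (V_DD − V_SG)/R = (12 − 1.03) / 31.4 = 0.349 mA.

I_D = 0.349 mA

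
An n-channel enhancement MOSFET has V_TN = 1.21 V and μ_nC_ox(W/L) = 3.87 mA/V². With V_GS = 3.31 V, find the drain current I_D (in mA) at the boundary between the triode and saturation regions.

I_D = 8.53 mA

At the boundary V_DS = V_ov = V_GS − V_TN = 3.31 − 1.21 = 2.1 V.
I_D = ½ k_n V_ov² = 0.5 × 3.87 × 2.1² = 8.53 mA.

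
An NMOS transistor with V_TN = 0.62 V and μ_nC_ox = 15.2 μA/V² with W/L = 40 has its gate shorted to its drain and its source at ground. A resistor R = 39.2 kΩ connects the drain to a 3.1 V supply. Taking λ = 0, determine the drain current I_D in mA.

With gate tied to drain, V_GS = V_DS ≥ V_GS − V_TN, so the device is in saturation.
k_n = μ_nC_ox · (W/L) = 0.608 mA/V².
KCL at the drain: ½ k_n (V_GS − V_TN)² = (V_DD − V_GS)/R.
Let x = V_GS − 0.62. Then 11.9 x² + x − 2.48 = 0, giving x = 0.416 V (positive root), so V_GS = 1.04 V.
I_D = (V_DD − V_GS)/R = (3.1 − 1.04) / 39.2 = 0.0526 mA.

I_D = 0.0526 mA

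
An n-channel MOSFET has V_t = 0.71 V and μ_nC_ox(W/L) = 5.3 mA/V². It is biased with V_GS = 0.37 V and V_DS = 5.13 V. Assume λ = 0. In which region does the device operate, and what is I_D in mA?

Cutoff; I_D = 0 mA

V_GS = 0.37 V < V_t = 0.71 V, so the transistor is in cutoff.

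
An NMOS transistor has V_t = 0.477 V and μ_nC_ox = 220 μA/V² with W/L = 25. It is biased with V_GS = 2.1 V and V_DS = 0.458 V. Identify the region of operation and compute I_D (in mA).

Triode; I_D = 3.51 mA

k_n = μ_nC_ox · (W/L) = 5.5 mA/V².
V_ov = V_GS − V_t = 2.1 − 0.477 = 1.62 V.
Since V_DS = 0.458 V < V_ov = 1.62 V, the device is in the triode region.
I_D = k_n [V_ov · V_DS − ½ V_DS²] = 5.5 × [1.62 × 0.458 − 0.5 × 0.458²] = 3.51 mA.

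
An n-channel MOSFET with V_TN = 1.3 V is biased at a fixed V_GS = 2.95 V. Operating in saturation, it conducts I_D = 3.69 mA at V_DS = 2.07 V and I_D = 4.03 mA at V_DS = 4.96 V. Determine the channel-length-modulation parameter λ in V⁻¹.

λ = 0.0341 V⁻¹

With V_GS fixed, I_D ∝ (1 + λ V_DS) in saturation, so I_D2/I_D1 = (1 + λ V_DS2)/(1 + λ V_DS1).
4.03/3.69 = 1.092 = (1 + 4.96 λ)/(1 + 2.07 λ).
Solving: λ (I_D1 V_DS2 − I_D2 V_DS1) = I_D2 − I_D1, so λ = (4.03 − 3.69) / (3.69 × 4.96 − 4.03 × 2.07) = 0.34 / 9.96 = 0.0341 V⁻¹.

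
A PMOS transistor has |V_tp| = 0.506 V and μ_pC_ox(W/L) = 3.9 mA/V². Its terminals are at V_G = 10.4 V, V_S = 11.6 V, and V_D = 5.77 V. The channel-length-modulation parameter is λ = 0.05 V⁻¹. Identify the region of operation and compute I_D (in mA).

Saturation; I_D = 1.21 mA

V_SG = V_S − V_G = 11.6 − 10.4 = 1.2 V; V_SD = V_S − V_D = 11.6 − 5.77 = 5.83 V.
V_ov = V_SG − |V_tp| = 1.2 − 0.506 = 0.694 V.
Since V_SD = 5.83 V ≥ V_ov = 0.694 V, the device is in saturation.
I_D = ½ k_p V_ov² (1 + λ V_SD) = 0.5 × 3.9 × 0.694² × (1 + 0.05 × 5.83) = 1.21 mA.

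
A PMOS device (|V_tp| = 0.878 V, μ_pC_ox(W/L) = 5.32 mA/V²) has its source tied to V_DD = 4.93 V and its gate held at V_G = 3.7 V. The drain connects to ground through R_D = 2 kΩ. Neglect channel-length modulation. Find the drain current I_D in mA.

V_SG = V_DD − V_G = 4.93 − 3.7 = 1.23 V, so V_ov = 1.23 − 0.878 = 0.352 V.
Assume saturation: I_D = ½ k_p V_ov² = 0.5 × 5.32 × 0.352² = 0.33 mA, giving V_SD = V_DD − I_D R_D = 4.93 − 0.33 × 2 = 4.27 V.
V_SD = 4.27 V ≥ V_ov = 0.352 V, confirming saturation.

I_D = 0.330 mA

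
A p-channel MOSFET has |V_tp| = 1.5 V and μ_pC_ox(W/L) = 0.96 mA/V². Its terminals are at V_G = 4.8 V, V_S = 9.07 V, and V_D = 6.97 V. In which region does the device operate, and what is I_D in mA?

V_SG = V_S − V_G = 9.07 − 4.8 = 4.27 V; V_SD = V_S − V_D = 9.07 − 6.97 = 2.1 V.
V_ov = V_SG − |V_tp| = 4.27 − 1.5 = 2.77 V.
Since V_SD = 2.1 V < V_ov = 2.77 V, the device is in the triode region.
I_D = k_p [V_ov · V_SD − ½ V_SD²] = 0.96 × [2.77 × 2.1 − 0.5 × 2.1²] = 3.47 mA.

Triode; I_D = 3.47 mA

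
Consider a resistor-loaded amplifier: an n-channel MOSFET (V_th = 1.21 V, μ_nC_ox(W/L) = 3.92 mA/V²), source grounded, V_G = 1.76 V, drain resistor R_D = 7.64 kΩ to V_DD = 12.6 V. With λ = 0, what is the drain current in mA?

V_GS = V_G = 1.76 V, so V_ov = 1.76 − 1.21 = 0.55 V.
Assume saturation: I_D = ½ k_n V_ov² = 0.5 × 3.92 × 0.55² = 0.593 mA, giving V_DS = V_DD − I_D R_D = 12.6 − 0.593 × 7.64 = 8.07 V.
V_DS = 8.07 V ≥ V_ov = 0.55 V, confirming saturation.

I_D = 0.593 mA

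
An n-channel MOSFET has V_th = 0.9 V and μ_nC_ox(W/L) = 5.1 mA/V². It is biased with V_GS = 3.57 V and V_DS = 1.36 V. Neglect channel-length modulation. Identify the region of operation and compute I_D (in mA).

V_ov = V_GS − V_th = 3.57 − 0.9 = 2.67 V.
Since V_DS = 1.36 V < V_ov = 2.67 V, the device is in the triode region.
I_D = k_n [V_ov · V_DS − ½ V_DS²] = 5.1 × [2.67 × 1.36 − 0.5 × 1.36²] = 13.8 mA.

Triode; I_D = 13.8 mA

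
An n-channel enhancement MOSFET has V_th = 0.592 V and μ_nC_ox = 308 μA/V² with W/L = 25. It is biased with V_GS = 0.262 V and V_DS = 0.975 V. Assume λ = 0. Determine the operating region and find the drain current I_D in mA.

Cutoff; I_D = 0 mA

V_GS = 0.262 V < V_th = 0.592 V, so the transistor is in cutoff.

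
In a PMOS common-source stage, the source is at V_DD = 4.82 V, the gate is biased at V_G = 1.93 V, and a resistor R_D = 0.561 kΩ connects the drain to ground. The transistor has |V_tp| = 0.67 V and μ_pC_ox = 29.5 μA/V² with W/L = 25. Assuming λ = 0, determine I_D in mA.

V_SG = V_DD − V_G = 4.82 − 1.93 = 2.89 V, so V_ov = 2.89 − 0.67 = 2.22 V.
k_p = μ_pC_ox · (W/L) = 0.7375 mA/V².
Assume saturation: I_D = ½ k_p V_ov² = 0.5 × 0.7375 × 2.22² = 1.82 mA, giving V_SD = V_DD − I_D R_D = 4.82 − 1.82 × 0.561 = 3.8 V.
V_SD = 3.8 V ≥ V_ov = 2.22 V, confirming saturation.

I_D = 1.82 mA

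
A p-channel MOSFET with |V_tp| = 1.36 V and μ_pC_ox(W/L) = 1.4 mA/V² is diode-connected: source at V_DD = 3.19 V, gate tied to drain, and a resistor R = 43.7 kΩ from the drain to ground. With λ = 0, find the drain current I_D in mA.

I_D = 0.0366 mA

With gate tied to drain, V_SG = V_SD ≥ V_SG − |V_tp|, so the device is in saturation.
KCL at the drain: ½ k_p (V_SG − |V_tp|)² = (V_DD − V_SG)/R.
Let x = V_SG − 1.36. Then 30.6 x² + x − 1.83 = 0, giving x = 0.229 V (positive root), so V_SG = 1.59 V.
I_D = (V_DD − V_SG)/R = (3.19 − 1.59) / 43.7 = 0.0366 mA.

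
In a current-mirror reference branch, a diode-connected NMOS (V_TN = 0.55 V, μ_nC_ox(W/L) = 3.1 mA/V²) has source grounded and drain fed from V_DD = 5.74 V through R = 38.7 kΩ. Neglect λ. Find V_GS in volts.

V_GS = 0.836 V

With gate tied to drain, V_GS = V_DS ≥ V_GS − V_TN, so the device is in saturation.
KCL at the drain: ½ k_n (V_GS − V_TN)² = (V_DD − V_GS)/R.
Let x = V_GS − 0.55. Then 60 x² + x − 5.19 = 0, giving x = 0.286 V (positive root), so V_GS = 0.836 V.
I_D = (V_DD − V_GS)/R = (5.74 − 0.836) / 38.7 = 0.127 mA.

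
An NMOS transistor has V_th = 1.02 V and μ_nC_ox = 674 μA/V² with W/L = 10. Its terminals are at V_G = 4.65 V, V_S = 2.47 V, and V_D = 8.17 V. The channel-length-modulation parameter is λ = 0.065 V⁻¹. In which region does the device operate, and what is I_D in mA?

Saturation; I_D = 6.21 mA

V_GS = V_G − V_S = 4.65 − 2.47 = 2.18 V; V_DS = V_D − V_S = 8.17 − 2.47 = 5.7 V.
k_n = μ_nC_ox · (W/L) = 6.74 mA/V².
V_ov = V_GS − V_th = 2.18 − 1.02 = 1.16 V.
Since V_DS = 5.7 V ≥ V_ov = 1.16 V, the device is in saturation.
I_D = ½ k_n V_ov² (1 + λ V_DS) = 0.5 × 6.74 × 1.16² × (1 + 0.065 × 5.7) = 6.21 mA.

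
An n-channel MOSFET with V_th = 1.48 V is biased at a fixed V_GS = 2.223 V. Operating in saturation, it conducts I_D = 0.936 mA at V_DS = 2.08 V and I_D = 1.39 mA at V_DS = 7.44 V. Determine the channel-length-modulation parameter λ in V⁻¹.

With V_GS fixed, I_D ∝ (1 + λ V_DS) in saturation, so I_D2/I_D1 = (1 + λ V_DS2)/(1 + λ V_DS1).
1.39/0.936 = 1.485 = (1 + 7.44 λ)/(1 + 2.08 λ).
Solving: λ (I_D1 V_DS2 − I_D2 V_DS1) = I_D2 − I_D1, so λ = (1.39 − 0.936) / (0.936 × 7.44 − 1.39 × 2.08) = 0.454 / 4.07 = 0.111 V⁻¹.

λ = 0.111 V⁻¹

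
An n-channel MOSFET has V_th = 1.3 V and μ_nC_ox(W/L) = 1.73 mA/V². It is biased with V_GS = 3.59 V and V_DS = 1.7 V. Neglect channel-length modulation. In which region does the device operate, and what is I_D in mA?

Triode; I_D = 4.24 mA

V_ov = V_GS − V_th = 3.59 − 1.3 = 2.29 V.
Since V_DS = 1.7 V < V_ov = 2.29 V, the device is in the triode region.
I_D = k_n [V_ov · V_DS − ½ V_DS²] = 1.73 × [2.29 × 1.7 − 0.5 × 1.7²] = 4.24 mA.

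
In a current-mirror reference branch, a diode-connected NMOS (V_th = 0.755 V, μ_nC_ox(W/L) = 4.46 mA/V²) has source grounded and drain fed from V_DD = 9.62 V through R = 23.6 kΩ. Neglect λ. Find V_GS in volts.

With gate tied to drain, V_GS = V_DS ≥ V_GS − V_th, so the device is in saturation.
KCL at the drain: ½ k_n (V_GS − V_th)² = (V_DD − V_GS)/R.
Let x = V_GS − 0.755. Then 52.6 x² + x − 8.865 = 0, giving x = 0.401 V (positive root), so V_GS = 1.16 V.
I_D = (V_DD − V_GS)/R = (9.62 − 1.16) / 23.6 = 0.359 mA.

V_GS = 1.16 V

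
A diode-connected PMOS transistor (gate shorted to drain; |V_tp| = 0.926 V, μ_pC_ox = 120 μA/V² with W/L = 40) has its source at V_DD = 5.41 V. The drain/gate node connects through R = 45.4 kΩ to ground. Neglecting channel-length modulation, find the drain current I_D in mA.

With gate tied to drain, V_SG = V_SD ≥ V_SG − |V_tp|, so the device is in saturation.
k_p = μ_pC_ox · (W/L) = 4.8 mA/V².
KCL at the drain: ½ k_p (V_SG − |V_tp|)² = (V_DD − V_SG)/R.
Let x = V_SG − 0.926. Then 109 x² + x − 4.484 = 0, giving x = 0.198 V (positive root), so V_SG = 1.12 V.
I_D = (V_DD − V_SG)/R = (5.41 − 1.12) / 45.4 = 0.0944 mA.

I_D = 0.0944 mA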